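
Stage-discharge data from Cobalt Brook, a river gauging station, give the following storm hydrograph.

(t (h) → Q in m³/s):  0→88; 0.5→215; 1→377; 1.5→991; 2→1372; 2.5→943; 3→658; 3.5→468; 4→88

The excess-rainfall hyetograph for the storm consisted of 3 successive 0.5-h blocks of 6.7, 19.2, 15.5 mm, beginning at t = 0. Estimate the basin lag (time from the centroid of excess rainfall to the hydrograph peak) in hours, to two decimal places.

Centroid of excess rainfall: t_c = Σ P_i·t̄_i / ΣP_i = 0.8563 h (block centres at 0.25, 0.75, 1.25 h).
Hydrograph peak occurs at t = 2 h, so basin lag t_L = 2 − 0.8563 = 1.14 h.

t_L ≈ 1.14 h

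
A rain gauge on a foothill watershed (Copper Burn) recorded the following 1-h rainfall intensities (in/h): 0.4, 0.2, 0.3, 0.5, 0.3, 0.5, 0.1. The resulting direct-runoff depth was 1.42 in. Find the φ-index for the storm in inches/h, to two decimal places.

φ ≈ 0.13 in/h

Only the 6 blocks with intensity above φ contribute runoff: 0.4, 0.2, 0.3, 0.5, 0.3, 0.5 in/h.
Σ(I−φ)·Δt = d  ⇒  (0.4+0.2+0.3+0.5+0.3+0.5 − 6φ)·1 = 1.42
φ = (2.200 − 1.42/1) / 6 = 0.13 in/h.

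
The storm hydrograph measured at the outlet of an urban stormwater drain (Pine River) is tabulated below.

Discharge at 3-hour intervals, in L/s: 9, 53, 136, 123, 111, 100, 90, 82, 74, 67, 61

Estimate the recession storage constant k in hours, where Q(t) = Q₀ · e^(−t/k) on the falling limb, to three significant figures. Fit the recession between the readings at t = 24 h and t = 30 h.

On the falling limb, Q drops from 74 to 61 L/s between t = 24 h and t = 30 h (Δt = 6 h).
k = −Δt / ln(Q₂/Q₁) = −6 / ln(61/74) = 31.1 h.

k ≈ 31.1 h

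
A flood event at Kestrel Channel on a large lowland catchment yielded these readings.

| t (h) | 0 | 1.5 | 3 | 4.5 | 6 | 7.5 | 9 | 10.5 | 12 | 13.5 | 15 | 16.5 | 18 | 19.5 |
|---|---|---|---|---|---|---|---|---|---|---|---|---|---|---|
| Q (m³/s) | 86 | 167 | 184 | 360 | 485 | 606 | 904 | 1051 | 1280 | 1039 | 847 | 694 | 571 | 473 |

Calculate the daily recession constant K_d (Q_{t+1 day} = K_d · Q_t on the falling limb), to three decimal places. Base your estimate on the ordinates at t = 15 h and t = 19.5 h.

Between t = 15 h and t = 19.5 h the flow falls from 847 to 473 m³/s over 3×1.5 h = 4.5 h.
Per-interval ratio K = (473/847)^(1/3) = 0.8235; K_d = K^(24/1.5) = 0.045.

K_d ≈ 0.045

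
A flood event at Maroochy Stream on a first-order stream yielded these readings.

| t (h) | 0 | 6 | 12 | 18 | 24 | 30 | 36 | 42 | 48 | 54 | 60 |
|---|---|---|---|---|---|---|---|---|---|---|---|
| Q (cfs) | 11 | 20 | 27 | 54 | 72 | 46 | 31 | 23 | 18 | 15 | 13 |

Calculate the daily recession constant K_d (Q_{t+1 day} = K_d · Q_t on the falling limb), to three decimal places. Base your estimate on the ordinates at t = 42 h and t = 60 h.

Between t = 42 h and t = 60 h the flow falls from 23 to 13 cfs over 3×6 h = 18 h.
Per-interval ratio K = (13/23)^(1/3) = 0.8268; K_d = K^(24/6) = 0.467.

K_d ≈ 0.467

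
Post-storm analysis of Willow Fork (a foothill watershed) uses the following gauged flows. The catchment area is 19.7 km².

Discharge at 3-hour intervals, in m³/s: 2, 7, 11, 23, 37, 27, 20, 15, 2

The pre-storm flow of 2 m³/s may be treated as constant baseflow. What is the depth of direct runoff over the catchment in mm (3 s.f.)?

Direct runoff: 0.0, 5.0, 9.0, 21.0, 35.0, 25.0, 18.0, 13.0, 0.0 m³/s; ΣQ_DR = 126.0 m³/s.
V = ΣQ_DR · Δt = 126.0 × 10800 s = 1.361 × 10^6 m³.
Over A = 19.7 km², depth = V / A = 69.1 mm.

d ≈ 69.1 mm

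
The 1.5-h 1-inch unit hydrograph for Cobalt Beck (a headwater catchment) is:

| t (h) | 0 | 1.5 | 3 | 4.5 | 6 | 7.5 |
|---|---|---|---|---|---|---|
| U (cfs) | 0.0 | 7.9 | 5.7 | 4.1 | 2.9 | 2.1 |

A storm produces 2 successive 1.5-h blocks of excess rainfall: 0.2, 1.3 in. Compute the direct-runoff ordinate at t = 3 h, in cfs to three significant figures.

By discrete convolution, Q_j = Σ (P_i / 1 in) · U_{j−i}.
At t = 3 h (j=2): Q = (0.2/1)·5.7 + (1.3/1)·7.9 = 11.4 cfs.

Q ≈ 11.4 cfs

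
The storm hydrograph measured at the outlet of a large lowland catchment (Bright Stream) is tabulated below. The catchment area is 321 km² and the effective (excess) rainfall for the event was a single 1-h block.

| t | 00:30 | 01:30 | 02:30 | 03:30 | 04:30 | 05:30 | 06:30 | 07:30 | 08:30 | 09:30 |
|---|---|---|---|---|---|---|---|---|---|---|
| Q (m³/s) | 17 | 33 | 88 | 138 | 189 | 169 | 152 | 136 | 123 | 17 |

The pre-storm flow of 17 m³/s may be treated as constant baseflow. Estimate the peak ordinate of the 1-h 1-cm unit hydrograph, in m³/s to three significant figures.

Direct runoff: 0.0, 16.0, 71.0, 121.0, 172.0, 152.0, 135.0, 119.0, 106.0, 0.0 m³/s; ΣQ_DR = 892.0 m³/s, peak = 172.0 m³/s.
Runoff depth d = ΣQ_DR·Δt / A = 892.0 × 3600 / (321 km²) = 10.00 mm.
The 1-cm UH is the DRH scaled by (10 mm)/d, so U_p = 172.0 × 10/10.00 = 172 m³/s.

U_p ≈ 172 m³/s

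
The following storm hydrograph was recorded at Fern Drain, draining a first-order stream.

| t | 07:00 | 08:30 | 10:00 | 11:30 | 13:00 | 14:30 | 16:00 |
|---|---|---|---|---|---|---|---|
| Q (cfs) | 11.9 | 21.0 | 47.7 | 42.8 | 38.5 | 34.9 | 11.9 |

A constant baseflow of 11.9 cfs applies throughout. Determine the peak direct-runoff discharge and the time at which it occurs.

Subtracting baseflow gives direct-runoff ordinates: 0.0, 9.1, 35.8, 30.9, 26.6, 23.0, 0.0 cfs.
The maximum is 35.8 cfs, occurring at the reading for t = 10:00.

Q_p = 35.8 cfs at t = 10:00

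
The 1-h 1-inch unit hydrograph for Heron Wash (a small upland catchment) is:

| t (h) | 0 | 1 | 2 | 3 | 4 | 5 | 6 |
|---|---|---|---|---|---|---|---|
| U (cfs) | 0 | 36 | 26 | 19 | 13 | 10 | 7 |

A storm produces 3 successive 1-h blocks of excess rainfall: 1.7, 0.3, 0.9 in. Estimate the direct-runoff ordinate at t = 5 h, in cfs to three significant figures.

Q ≈ 38.0 cfs

By discrete convolution, Q_j = Σ (P_i / 1 in) · U_{j−i}.
At t = 5 h (j=5): Q = (1.7/1)·10 + (0.3/1)·13 + (0.9/1)·19 = 38.0 cfs.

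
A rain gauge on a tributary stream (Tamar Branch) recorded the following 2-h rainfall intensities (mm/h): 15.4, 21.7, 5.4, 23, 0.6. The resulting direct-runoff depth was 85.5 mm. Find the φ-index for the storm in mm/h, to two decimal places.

φ ≈ 5.78 mm/h

Only the 3 blocks with intensity above φ contribute runoff: 15.4, 21.7, 23 mm/h.
Σ(I−φ)·Δt = d  ⇒  (15.4+21.7+23 − 3φ)·2 = 85.5
φ = (60.10 − 85.5/2) / 3 = 5.78 mm/h.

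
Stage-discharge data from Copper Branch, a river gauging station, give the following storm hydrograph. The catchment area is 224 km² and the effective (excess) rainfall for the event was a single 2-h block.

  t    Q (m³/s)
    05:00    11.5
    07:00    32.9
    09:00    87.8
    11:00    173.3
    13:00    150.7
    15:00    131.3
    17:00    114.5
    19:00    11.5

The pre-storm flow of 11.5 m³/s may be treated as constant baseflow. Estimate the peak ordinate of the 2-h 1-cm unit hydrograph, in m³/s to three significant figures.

U_p ≈ 81.0 m³/s

Direct runoff: 0.0, 21.4, 76.3, 161.8, 139.2, 119.8, 103.0, 0.0 m³/s; ΣQ_DR = 621.5 m³/s, peak = 161.8 m³/s.
Runoff depth d = ΣQ_DR·Δt / A = 621.5 × 7200 / (224 km²) = 19.98 mm.
The 1-cm UH is the DRH scaled by (10 mm)/d, so U_p = 161.8 × 10/19.98 = 81.0 m³/s.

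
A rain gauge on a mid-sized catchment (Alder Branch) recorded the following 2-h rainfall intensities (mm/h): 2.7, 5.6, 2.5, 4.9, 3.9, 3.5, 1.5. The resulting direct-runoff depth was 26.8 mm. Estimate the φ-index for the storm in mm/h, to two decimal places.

φ ≈ 1.62 mm/h

Only the 6 blocks with intensity above φ contribute runoff: 2.7, 5.6, 2.5, 4.9, 3.9, 3.5 mm/h.
Σ(I−φ)·Δt = d  ⇒  (2.7+5.6+2.5+4.9+3.9+3.5 − 6φ)·2 = 26.8
φ = (23.10 − 26.8/2) / 6 = 1.62 mm/h.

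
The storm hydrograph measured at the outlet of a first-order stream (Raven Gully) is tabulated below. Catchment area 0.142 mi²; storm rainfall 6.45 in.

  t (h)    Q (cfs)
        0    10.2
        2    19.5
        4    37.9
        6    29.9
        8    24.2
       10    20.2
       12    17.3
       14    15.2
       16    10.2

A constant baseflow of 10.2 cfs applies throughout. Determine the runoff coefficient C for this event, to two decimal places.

ΣQ_DR = 92.80 cfs; V = ΣQ_DR·Δt = 6.682 × 10^5 ft³.
Runoff depth d = V / A = 2.025 in.
C = d / P = 2.025 / 6.45 = 0.31.

C ≈ 0.31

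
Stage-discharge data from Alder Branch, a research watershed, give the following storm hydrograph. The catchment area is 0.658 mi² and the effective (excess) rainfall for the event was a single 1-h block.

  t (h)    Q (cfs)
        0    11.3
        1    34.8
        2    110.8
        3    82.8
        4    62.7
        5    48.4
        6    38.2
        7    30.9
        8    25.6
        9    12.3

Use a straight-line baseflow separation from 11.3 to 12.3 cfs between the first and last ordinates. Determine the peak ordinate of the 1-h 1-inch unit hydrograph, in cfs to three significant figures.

Direct runoff: 0.00, 23.39, 99.28, 71.17, 50.96, 36.54, 26.23, 18.82, 13.41, 0.00 cfs; ΣQ_DR = 339.8 cfs, peak = 99.28 cfs.
Runoff depth d = ΣQ_DR·Δt / A = 339.8 × 3600 / (0.658 mi²) = 0.8002 in.
The 1-inch UH is the DRH scaled by (1 in)/d, so U_p = 99.28 × 1/0.8002 = 124 cfs.

U_p ≈ 124 cfs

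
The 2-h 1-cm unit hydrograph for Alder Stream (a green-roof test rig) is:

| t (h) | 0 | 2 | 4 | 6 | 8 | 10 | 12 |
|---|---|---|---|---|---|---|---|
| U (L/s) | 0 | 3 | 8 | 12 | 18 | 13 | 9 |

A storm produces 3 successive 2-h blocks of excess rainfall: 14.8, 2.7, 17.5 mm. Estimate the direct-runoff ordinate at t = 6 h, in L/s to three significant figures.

Q ≈ 25.2 L/s

By discrete convolution, Q_j = Σ (P_i / 10 mm) · U_{j−i}.
At t = 6 h (j=3): Q = (14.8/10)·12 + (2.7/10)·8 + (17.5/10)·3 = 25.2 L/s.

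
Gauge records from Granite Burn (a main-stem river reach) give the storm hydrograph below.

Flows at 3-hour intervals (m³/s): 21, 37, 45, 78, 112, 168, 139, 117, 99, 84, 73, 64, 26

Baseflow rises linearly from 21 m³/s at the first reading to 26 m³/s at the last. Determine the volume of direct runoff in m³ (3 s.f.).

V ≈ 8.18 × 10^6 m³

Direct-runoff ordinates (Q − Q_b): 0.00, 15.58, 23.17, 55.75, 89.33, 144.92, 115.50, 93.08, 74.67, 59.25, 47.83, 38.42, 0.00 m³/s.
ΣQ_DR = 757.5 m³/s.
With Δt = 3 h = 10800 s, V = ΣQ_DR · Δt = 757.5 × 10800 = 8.18 × 10^6 m³.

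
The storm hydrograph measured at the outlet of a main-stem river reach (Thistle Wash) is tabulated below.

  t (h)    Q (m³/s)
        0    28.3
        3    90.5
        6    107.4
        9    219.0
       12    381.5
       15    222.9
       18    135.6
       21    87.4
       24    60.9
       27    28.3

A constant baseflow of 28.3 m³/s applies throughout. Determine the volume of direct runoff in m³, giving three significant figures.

V ≈ 1.17 × 10^7 m³

Direct-runoff ordinates (Q − Q_b): 0.0, 62.2, 79.1, 190.7, 353.2, 194.6, 107.3, 59.1, 32.6, 0.0 m³/s.
ΣQ_DR = 1079 m³/s.
With Δt = 3 h = 10800 s, V = ΣQ_DR · Δt = 1079 × 10800 = 1.17 × 10^7 m³.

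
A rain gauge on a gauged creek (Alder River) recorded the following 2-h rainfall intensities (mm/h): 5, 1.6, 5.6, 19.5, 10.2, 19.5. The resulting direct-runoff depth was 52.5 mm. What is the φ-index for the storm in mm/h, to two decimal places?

Only the 3 blocks with intensity above φ contribute runoff: 19.5, 10.2, 19.5 mm/h.
Σ(I−φ)·Δt = d  ⇒  (19.5+10.2+19.5 − 3φ)·2 = 52.5
φ = (49.20 − 52.5/2) / 3 = 7.65 mm/h.

φ ≈ 7.65 mm/h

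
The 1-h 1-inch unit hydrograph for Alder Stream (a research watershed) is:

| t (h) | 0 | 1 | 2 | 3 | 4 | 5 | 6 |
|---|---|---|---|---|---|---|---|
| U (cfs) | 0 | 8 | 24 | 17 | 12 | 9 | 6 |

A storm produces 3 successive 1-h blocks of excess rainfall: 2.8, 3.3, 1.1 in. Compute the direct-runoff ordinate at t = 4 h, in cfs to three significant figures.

Q ≈ 116 cfs

By discrete convolution, Q_j = Σ (P_i / 1 in) · U_{j−i}.
At t = 4 h (j=4): Q = (2.8/1)·12 + (3.3/1)·17 + (1.1/1)·24 = 116 cfs.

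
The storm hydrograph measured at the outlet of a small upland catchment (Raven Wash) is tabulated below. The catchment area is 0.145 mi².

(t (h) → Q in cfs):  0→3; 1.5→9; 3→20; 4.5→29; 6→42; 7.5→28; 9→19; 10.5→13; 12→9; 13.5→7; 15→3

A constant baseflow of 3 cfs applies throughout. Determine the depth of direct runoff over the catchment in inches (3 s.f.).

Direct runoff: 0.0, 6.0, 17.0, 26.0, 39.0, 25.0, 16.0, 10.0, 6.0, 4.0, 0.0 cfs; ΣQ_DR = 149.0 cfs.
V = ΣQ_DR · Δt = 149.0 × 5400 s = 8.046 × 10^5 ft³.
Over A = 0.145 mi², depth = V / A = 2.39 in.

d ≈ 2.39 in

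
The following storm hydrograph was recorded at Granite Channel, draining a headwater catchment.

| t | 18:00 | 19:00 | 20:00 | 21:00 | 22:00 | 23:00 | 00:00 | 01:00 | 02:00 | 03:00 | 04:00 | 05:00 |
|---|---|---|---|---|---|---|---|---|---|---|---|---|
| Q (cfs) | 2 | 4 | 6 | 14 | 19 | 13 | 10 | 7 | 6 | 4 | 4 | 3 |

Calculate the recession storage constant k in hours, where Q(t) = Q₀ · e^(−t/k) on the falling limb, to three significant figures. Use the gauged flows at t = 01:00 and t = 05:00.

On the falling limb, Q drops from 7 to 3 cfs between t = 01:00 and t = 05:00 (Δt = 4 h).
k = −Δt / ln(Q₂/Q₁) = −4 / ln(3/7) = 4.72 h.

k ≈ 4.72 h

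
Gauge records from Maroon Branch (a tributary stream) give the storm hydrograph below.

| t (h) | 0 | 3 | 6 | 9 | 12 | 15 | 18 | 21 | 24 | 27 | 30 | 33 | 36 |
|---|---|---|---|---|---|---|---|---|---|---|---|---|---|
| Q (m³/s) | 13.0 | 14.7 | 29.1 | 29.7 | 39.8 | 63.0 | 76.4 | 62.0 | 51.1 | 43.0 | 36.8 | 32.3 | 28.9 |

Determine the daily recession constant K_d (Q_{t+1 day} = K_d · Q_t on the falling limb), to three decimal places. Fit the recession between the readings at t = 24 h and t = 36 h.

Between t = 24 h and t = 36 h the flow falls from 51.1 to 28.9 m³/s over 4×3 h = 12 h.
Per-interval ratio K = (28.9/51.1)^(1/4) = 0.8672; K_d = K^(24/3) = 0.320.

K_d ≈ 0.320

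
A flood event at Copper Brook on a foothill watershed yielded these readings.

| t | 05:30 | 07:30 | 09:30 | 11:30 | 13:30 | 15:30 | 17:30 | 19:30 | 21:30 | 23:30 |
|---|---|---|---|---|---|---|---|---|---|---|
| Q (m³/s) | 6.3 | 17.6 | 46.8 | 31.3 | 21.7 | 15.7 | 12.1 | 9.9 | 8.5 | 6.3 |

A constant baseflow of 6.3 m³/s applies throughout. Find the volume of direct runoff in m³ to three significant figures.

V ≈ 8.15 × 10^5 m³

Direct-runoff ordinates (Q − Q_b): 0.0, 11.3, 40.5, 25.0, 15.4, 9.4, 5.8, 3.6, 2.2, 0.0 m³/s.
ΣQ_DR = 113.2 m³/s.
With Δt = 2 h = 7200 s, V = ΣQ_DR · Δt = 113.2 × 7200 = 8.15 × 10^5 m³.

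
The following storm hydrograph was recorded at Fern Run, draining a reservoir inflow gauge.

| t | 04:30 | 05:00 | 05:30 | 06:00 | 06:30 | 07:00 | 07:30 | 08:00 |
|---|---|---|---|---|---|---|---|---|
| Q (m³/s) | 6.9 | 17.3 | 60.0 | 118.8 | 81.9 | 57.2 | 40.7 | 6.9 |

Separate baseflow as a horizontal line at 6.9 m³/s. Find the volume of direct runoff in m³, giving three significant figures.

V ≈ 6.02 × 10^5 m³

Direct-runoff ordinates (Q − Q_b): 0.0, 10.4, 53.1, 111.9, 75.0, 50.3, 33.8, 0.0 m³/s.
ΣQ_DR = 334.5 m³/s.
With Δt = 0.5 h = 1800 s, V = ΣQ_DR · Δt = 334.5 × 1800 = 6.02 × 10^5 m³.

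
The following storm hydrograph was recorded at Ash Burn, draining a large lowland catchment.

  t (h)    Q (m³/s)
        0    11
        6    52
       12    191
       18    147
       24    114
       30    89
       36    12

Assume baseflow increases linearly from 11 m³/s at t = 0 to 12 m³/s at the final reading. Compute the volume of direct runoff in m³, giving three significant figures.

Direct-runoff ordinates (Q − Q_b): 0.00, 40.83, 179.67, 135.50, 102.33, 77.17, 0.00 m³/s.
ΣQ_DR = 535.5 m³/s.
With Δt = 6 h = 21600 s, V = ΣQ_DR · Δt = 535.5 × 21600 = 1.16 × 10^7 m³.

V ≈ 1.16 × 10^7 m³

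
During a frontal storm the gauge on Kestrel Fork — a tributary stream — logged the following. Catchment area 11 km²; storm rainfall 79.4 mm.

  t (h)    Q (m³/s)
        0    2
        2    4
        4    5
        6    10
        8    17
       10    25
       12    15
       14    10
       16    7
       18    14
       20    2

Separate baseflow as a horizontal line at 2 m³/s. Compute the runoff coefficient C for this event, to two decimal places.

C ≈ 0.73

ΣQ_DR = 89.00 m³/s; V = ΣQ_DR·Δt = 6.408 × 10^5 m³.
Runoff depth d = V / A = 58.25 mm.
C = d / P = 58.25 / 79.4 = 0.73.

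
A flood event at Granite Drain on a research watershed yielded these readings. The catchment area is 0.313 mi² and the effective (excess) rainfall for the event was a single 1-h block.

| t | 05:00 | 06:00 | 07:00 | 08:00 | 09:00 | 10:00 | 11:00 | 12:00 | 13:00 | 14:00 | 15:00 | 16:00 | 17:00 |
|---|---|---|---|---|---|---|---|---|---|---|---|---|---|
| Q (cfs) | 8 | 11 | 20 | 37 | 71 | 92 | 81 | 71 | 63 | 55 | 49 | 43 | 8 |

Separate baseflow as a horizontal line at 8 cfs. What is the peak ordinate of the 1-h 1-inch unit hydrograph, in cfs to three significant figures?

U_p ≈ 33.6 cfs

Direct runoff: 0.0, 3.0, 12.0, 29.0, 63.0, 84.0, 73.0, 63.0, 55.0, 47.0, 41.0, 35.0, 0.0 cfs; ΣQ_DR = 505.0 cfs, peak = 84.0 cfs.
Runoff depth d = ΣQ_DR·Δt / A = 505.0 × 3600 / (0.313 mi²) = 2.500 in.
The 1-inch UH is the DRH scaled by (1 in)/d, so U_p = 84.0 × 1/2.500 = 33.6 cfs.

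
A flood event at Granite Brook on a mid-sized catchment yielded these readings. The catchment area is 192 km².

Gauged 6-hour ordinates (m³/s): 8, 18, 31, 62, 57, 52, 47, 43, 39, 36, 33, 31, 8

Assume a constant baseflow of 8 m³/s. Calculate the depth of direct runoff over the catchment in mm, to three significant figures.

d ≈ 40.6 mm

Direct runoff: 0.0, 10.0, 23.0, 54.0, 49.0, 44.0, 39.0, 35.0, 31.0, 28.0, 25.0, 23.0, 0.0 m³/s; ΣQ_DR = 361.0 m³/s.
V = ΣQ_DR · Δt = 361.0 × 21600 s = 7.798 × 10^6 m³.
Over A = 192 km², depth = V / A = 40.6 mm.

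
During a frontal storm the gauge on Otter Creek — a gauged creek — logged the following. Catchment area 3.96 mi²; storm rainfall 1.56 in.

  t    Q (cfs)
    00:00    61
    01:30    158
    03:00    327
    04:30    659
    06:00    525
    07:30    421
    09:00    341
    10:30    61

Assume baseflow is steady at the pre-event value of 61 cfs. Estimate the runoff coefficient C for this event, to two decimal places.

ΣQ_DR = 2065 cfs; V = ΣQ_DR·Δt = 1.115 × 10^7 ft³.
Runoff depth d = V / A = 1.212 in.
C = d / P = 1.212 / 1.56 = 0.78.

C ≈ 0.78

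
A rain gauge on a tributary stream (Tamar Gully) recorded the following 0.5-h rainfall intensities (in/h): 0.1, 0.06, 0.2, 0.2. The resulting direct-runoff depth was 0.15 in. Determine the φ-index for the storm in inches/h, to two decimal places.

Only the 3 blocks with intensity above φ contribute runoff: 0.1, 0.2, 0.2 in/h.
Σ(I−φ)·Δt = d  ⇒  (0.1+0.2+0.2 − 3φ)·0.5 = 0.15
φ = (0.5000 − 0.15/0.5) / 3 = 0.07 in/h.

φ ≈ 0.07 in/h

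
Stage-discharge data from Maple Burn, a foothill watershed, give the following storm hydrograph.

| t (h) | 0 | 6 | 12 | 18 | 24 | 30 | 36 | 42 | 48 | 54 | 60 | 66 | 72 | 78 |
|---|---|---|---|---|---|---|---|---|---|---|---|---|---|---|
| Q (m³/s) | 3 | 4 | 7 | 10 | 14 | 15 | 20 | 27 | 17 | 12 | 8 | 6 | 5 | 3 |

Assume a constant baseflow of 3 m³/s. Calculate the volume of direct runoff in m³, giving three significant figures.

Direct-runoff ordinates (Q − Q_b): 0.0, 1.0, 4.0, 7.0, 11.0, 12.0, 17.0, 24.0, 14.0, 9.0, 5.0, 3.0, 2.0, 0.0 m³/s.
ΣQ_DR = 109.0 m³/s.
With Δt = 6 h = 21600 s, V = ΣQ_DR · Δt = 109.0 × 21600 = 2.35 × 10^6 m³.

V ≈ 2.35 × 10^6 m³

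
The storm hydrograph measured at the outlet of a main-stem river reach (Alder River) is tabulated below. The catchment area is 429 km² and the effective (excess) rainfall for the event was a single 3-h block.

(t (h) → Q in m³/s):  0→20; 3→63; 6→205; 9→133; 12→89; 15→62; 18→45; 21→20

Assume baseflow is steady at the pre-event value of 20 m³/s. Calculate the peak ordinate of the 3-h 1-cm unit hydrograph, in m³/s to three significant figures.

Direct runoff: 0.0, 43.0, 185.0, 113.0, 69.0, 42.0, 25.0, 0.0 m³/s; ΣQ_DR = 477.0 m³/s, peak = 185.0 m³/s.
Runoff depth d = ΣQ_DR·Δt / A = 477.0 × 10800 / (429 km²) = 12.01 mm.
The 1-cm UH is the DRH scaled by (10 mm)/d, so U_p = 185.0 × 10/12.01 = 154 m³/s.

U_p ≈ 154 m³/s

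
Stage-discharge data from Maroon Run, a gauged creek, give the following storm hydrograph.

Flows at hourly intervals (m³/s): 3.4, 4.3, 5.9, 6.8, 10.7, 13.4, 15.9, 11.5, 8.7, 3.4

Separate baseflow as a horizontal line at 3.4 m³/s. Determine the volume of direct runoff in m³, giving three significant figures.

Direct-runoff ordinates (Q − Q_b): 0.0, 0.9, 2.5, 3.4, 7.3, 10.0, 12.5, 8.1, 5.3, 0.0 m³/s.
ΣQ_DR = 50.00 m³/s.
With Δt = 1 h = 3600 s, V = ΣQ_DR · Δt = 50.00 × 3600 = 1.80 × 10^5 m³.

V ≈ 1.80 × 10^5 m³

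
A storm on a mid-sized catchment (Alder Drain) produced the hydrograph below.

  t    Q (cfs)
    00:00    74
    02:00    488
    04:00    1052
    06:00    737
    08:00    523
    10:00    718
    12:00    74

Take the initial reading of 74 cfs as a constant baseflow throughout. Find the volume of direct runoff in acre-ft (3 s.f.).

V ≈ 520 acre-ft

Direct-runoff ordinates (Q − Q_b): 0.0, 414.0, 978.0, 663.0, 449.0, 644.0, 0.0 cfs.
ΣQ_DR = 3148 cfs.
With Δt = 2 h = 7200 s, V = ΣQ_DR · Δt = 3148 × 7200 = 2.27 × 10^7 ft³ = 520 acre-ft.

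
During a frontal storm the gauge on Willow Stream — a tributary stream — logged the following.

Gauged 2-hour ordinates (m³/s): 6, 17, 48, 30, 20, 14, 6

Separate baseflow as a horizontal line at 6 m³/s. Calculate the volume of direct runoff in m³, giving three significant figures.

Direct-runoff ordinates (Q − Q_b): 0.0, 11.0, 42.0, 24.0, 14.0, 8.0, 0.0 m³/s.
ΣQ_DR = 99.00 m³/s.
With Δt = 2 h = 7200 s, V = ΣQ_DR · Δt = 99.00 × 7200 = 7.13 × 10^5 m³.

V ≈ 7.13 × 10^5 m³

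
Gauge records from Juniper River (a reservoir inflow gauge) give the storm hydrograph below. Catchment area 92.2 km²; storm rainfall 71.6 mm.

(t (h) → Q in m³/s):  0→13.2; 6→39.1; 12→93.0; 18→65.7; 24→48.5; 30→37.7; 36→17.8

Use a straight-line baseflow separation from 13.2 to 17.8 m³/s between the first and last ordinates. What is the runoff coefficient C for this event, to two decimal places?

C ≈ 0.68

ΣQ_DR = 206.5 m³/s; V = ΣQ_DR·Δt = 4.460 × 10^6 m³.
Runoff depth d = V / A = 48.38 mm.
C = d / P = 48.38 / 71.6 = 0.68.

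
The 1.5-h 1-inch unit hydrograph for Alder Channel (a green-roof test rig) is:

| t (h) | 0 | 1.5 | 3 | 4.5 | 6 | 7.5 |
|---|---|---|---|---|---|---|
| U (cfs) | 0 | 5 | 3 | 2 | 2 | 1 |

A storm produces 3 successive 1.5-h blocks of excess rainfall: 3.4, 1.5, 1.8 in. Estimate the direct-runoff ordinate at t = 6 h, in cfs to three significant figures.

Q ≈ 15.2 cfs

By discrete convolution, Q_j = Σ (P_i / 1 in) · U_{j−i}.
At t = 6 h (j=4): Q = (3.4/1)·2 + (1.5/1)·2 + (1.8/1)·3 = 15.2 cfs.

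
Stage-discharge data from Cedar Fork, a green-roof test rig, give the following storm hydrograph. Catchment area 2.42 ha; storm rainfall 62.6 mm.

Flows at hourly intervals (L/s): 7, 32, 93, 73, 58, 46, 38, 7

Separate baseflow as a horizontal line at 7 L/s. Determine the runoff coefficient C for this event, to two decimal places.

C ≈ 0.71

ΣQ_DR = 298.0 L/s; V = ΣQ_DR·Δt = 1.073 × 10^6 L.
Runoff depth d = V / A = 44.33 mm.
C = d / P = 44.33 / 62.6 = 0.71.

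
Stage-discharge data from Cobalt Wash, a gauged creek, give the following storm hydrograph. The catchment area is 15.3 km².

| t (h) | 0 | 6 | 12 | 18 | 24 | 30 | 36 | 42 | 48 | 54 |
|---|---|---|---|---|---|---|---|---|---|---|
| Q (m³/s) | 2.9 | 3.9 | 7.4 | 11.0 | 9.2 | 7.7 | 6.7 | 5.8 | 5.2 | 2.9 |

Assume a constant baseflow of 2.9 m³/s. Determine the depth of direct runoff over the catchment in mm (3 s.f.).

d ≈ 47.6 mm

Direct runoff: 0.0, 1.0, 4.5, 8.1, 6.3, 4.8, 3.8, 2.9, 2.3, 0.0 m³/s; ΣQ_DR = 33.70 m³/s.
V = ΣQ_DR · Δt = 33.70 × 21600 s = 7.279 × 10^5 m³.
Over A = 15.3 km², depth = V / A = 47.6 mm.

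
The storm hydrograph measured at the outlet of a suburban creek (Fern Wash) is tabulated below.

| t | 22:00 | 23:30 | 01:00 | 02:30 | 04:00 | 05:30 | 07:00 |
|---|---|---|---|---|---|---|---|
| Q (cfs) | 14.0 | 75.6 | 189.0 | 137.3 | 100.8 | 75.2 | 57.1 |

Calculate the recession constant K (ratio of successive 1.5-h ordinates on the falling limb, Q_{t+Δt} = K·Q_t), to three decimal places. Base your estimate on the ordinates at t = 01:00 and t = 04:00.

K ≈ 0.730

Using the recession-limb readings at t = 01:00 and t = 04:00: Q falls from 189.0 to 100.8 cfs over 2 intervals.
K = (Q₂/Q₁)^(1/2) = (100.8/189.0)^(1/2) = 0.730.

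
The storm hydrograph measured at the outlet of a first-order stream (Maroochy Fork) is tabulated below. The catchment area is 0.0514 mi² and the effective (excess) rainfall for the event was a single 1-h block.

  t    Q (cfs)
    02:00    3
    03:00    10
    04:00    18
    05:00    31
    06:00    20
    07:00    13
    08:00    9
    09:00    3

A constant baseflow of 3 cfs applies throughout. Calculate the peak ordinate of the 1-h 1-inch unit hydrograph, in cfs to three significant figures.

U_p ≈ 11.2 cfs

Direct runoff: 0.0, 7.0, 15.0, 28.0, 17.0, 10.0, 6.0, 0.0 cfs; ΣQ_DR = 83.00 cfs, peak = 28.0 cfs.
Runoff depth d = ΣQ_DR·Δt / A = 83.00 × 3600 / (0.0514 mi²) = 2.502 in.
The 1-inch UH is the DRH scaled by (1 in)/d, so U_p = 28.0 × 1/2.502 = 11.2 cfs.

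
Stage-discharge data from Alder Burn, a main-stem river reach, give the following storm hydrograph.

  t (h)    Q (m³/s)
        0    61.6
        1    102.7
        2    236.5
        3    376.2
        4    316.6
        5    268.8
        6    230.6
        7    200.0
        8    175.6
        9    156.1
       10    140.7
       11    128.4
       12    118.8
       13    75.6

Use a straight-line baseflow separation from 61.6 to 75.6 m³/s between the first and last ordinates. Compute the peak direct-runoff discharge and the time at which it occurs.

Subtracting baseflow gives direct-runoff ordinates: 0.00, 40.02, 172.75, 311.37, 250.69, 201.82, 162.54, 130.86, 105.38, 84.81, 68.33, 54.95, 44.28, 0.00 m³/s.
The maximum is 311.37 m³/s, occurring at the reading for t = 3 h.

Q_p = 311.37 m³/s at t = 3 h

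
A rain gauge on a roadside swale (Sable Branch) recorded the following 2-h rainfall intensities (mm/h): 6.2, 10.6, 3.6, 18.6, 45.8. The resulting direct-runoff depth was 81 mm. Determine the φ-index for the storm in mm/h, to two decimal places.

Only the 2 blocks with intensity above φ contribute runoff: 18.6, 45.8 mm/h.
Σ(I−φ)·Δt = d  ⇒  (18.6+45.8 − 2φ)·2 = 81
φ = (64.40 − 81/2) / 2 = 11.95 mm/h.

φ ≈ 11.95 mm/h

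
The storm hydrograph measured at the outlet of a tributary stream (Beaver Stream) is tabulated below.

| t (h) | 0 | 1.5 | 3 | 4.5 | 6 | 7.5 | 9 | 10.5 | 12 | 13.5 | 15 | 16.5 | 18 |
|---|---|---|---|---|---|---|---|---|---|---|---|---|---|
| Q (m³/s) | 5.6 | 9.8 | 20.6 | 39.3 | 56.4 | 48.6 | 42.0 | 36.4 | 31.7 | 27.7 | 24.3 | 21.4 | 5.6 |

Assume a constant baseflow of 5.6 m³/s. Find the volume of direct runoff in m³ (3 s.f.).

V ≈ 1.60 × 10^6 m³

Direct-runoff ordinates (Q − Q_b): 0.0, 4.2, 15.0, 33.7, 50.8, 43.0, 36.4, 30.8, 26.1, 22.1, 18.7, 15.8, 0.0 m³/s.
ΣQ_DR = 296.6 m³/s.
With Δt = 1.5 h = 5400 s, V = ΣQ_DR · Δt = 296.6 × 5400 = 1.60 × 10^6 m³.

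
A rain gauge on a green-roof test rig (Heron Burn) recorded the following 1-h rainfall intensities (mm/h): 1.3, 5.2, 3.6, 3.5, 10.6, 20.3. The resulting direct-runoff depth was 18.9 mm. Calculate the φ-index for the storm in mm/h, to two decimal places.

φ ≈ 6.00 mm/h

Only the 2 blocks with intensity above φ contribute runoff: 10.6, 20.3 mm/h.
Σ(I−φ)·Δt = d  ⇒  (10.6+20.3 − 2φ)·1 = 18.9
φ = (30.90 − 18.9/1) / 2 = 6.00 mm/h.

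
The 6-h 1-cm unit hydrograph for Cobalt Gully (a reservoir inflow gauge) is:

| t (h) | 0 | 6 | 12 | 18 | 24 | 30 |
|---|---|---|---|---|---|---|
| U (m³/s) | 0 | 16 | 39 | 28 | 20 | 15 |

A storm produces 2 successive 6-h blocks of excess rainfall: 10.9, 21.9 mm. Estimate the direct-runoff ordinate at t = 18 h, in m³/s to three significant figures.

Q ≈ 116 m³/s

By discrete convolution, Q_j = Σ (P_i / 10 mm) · U_{j−i}.
At t = 18 h (j=3): Q = (10.9/10)·28 + (21.9/10)·39 = 116 m³/s.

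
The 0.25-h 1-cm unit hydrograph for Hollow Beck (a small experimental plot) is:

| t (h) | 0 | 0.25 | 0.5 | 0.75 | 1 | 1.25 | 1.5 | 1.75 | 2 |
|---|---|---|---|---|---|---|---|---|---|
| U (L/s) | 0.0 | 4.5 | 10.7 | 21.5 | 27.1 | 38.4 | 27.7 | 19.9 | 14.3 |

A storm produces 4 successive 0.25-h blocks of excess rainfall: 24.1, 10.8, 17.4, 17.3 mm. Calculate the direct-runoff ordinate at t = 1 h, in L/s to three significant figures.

By discrete convolution, Q_j = Σ (P_i / 10 mm) · U_{j−i}.
At t = 1 h (j=4): Q = (24.1/10)·27.1 + (10.8/10)·21.5 + (17.4/10)·10.7 + (17.3/10)·4.5 = 115 L/s.

Q ≈ 115 L/s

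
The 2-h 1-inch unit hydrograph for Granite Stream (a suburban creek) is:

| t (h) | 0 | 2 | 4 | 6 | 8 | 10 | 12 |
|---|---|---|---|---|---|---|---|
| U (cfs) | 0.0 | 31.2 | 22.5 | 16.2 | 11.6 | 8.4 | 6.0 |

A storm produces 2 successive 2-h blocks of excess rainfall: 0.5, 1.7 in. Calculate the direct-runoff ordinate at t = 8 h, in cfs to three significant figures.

By discrete convolution, Q_j = Σ (P_i / 1 in) · U_{j−i}.
At t = 8 h (j=4): Q = (0.5/1)·11.6 + (1.7/1)·16.2 = 33.3 cfs.

Q ≈ 33.3 cfs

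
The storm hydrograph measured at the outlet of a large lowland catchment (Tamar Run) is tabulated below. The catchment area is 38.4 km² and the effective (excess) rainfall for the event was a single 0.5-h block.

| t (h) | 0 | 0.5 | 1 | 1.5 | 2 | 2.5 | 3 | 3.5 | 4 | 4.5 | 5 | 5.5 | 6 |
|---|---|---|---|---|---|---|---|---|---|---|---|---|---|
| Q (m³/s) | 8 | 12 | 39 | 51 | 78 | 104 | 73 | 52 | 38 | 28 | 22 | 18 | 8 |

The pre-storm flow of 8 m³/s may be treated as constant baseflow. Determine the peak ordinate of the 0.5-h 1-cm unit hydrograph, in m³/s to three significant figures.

U_p ≈ 48.0 m³/s

Direct runoff: 0.0, 4.0, 31.0, 43.0, 70.0, 96.0, 65.0, 44.0, 30.0, 20.0, 14.0, 10.0, 0.0 m³/s; ΣQ_DR = 427.0 m³/s, peak = 96.0 m³/s.
Runoff depth d = ΣQ_DR·Δt / A = 427.0 × 1800 / (38.4 km²) = 20.02 mm.
The 1-cm UH is the DRH scaled by (10 mm)/d, so U_p = 96.0 × 10/20.02 = 48.0 m³/s.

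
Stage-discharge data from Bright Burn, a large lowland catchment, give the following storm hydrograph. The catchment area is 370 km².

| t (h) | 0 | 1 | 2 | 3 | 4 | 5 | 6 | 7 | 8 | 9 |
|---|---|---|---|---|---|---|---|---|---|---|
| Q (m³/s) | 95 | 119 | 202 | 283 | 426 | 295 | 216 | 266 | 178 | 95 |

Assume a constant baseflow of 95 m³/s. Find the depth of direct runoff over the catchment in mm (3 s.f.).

d ≈ 11.9 mm

Direct runoff: 0.0, 24.0, 107.0, 188.0, 331.0, 200.0, 121.0, 171.0, 83.0, 0.0 m³/s; ΣQ_DR = 1225 m³/s.
V = ΣQ_DR · Δt = 1225 × 3600 s = 4.410 × 10^6 m³.
Over A = 370 km², depth = V / A = 11.9 mm.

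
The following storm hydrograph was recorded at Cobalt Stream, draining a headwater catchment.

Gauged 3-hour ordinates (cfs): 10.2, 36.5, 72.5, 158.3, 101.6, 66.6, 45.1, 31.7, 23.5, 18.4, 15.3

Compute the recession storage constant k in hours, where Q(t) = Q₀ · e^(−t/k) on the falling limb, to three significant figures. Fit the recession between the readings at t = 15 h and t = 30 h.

k ≈ 10.2 h

On the falling limb, Q drops from 66.6 to 15.3 cfs between t = 15 h and t = 30 h (Δt = 15 h).
k = −Δt / ln(Q₂/Q₁) = −15 / ln(15.3/66.6) = 10.2 h.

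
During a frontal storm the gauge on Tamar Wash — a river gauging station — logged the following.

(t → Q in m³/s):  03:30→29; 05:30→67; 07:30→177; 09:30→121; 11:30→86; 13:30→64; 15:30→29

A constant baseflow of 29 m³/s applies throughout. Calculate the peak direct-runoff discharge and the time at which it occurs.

Q_p = 148.0 m³/s at t = 07:30

Subtracting baseflow gives direct-runoff ordinates: 0.0, 38.0, 148.0, 92.0, 57.0, 35.0, 0.0 m³/s.
The maximum is 148.0 m³/s, occurring at the reading for t = 07:30.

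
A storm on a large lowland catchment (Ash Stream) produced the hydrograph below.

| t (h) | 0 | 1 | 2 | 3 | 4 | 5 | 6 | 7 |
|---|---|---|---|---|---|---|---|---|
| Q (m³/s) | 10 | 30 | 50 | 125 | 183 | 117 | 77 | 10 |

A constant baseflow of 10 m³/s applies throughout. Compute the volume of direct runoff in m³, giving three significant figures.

V ≈ 1.88 × 10^6 m³

Direct-runoff ordinates (Q − Q_b): 0.0, 20.0, 40.0, 115.0, 173.0, 107.0, 67.0, 0.0 m³/s.
ΣQ_DR = 522.0 m³/s.
With Δt = 1 h = 3600 s, V = ΣQ_DR · Δt = 522.0 × 3600 = 1.88 × 10^6 m³.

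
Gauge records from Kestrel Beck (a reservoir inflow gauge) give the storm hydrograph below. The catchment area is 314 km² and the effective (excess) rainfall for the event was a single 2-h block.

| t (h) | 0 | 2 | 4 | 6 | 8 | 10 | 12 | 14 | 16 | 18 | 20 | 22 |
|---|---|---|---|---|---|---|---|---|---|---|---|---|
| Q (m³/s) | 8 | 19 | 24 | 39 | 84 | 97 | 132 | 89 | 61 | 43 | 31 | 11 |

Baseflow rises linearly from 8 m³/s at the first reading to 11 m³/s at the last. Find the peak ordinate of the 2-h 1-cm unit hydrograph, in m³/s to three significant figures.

Direct runoff: 0.00, 10.73, 15.45, 30.18, 74.91, 87.64, 122.36, 79.09, 50.82, 32.55, 20.27, 0.00 m³/s; ΣQ_DR = 524.0 m³/s, peak = 122.36 m³/s.
Runoff depth d = ΣQ_DR·Δt / A = 524.0 × 7200 / (314 km²) = 12.02 mm.
The 1-cm UH is the DRH scaled by (10 mm)/d, so U_p = 122.36 × 10/12.02 = 102 m³/s.

U_p ≈ 102 m³/s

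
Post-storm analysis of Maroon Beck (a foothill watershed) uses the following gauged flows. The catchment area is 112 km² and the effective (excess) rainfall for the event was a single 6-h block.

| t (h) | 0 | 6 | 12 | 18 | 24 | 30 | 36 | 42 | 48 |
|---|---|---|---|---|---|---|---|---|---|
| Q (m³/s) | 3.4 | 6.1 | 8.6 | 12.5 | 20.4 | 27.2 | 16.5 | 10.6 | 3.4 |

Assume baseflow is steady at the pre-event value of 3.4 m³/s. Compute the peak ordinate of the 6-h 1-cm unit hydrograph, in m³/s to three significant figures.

U_p ≈ 15.8 m³/s

Direct runoff: 0.0, 2.7, 5.2, 9.1, 17.0, 23.8, 13.1, 7.2, 0.0 m³/s; ΣQ_DR = 78.10 m³/s, peak = 23.8 m³/s.
Runoff depth d = ΣQ_DR·Δt / A = 78.10 × 21600 / (112 km²) = 15.06 mm.
The 1-cm UH is the DRH scaled by (10 mm)/d, so U_p = 23.8 × 10/15.06 = 15.8 m³/s.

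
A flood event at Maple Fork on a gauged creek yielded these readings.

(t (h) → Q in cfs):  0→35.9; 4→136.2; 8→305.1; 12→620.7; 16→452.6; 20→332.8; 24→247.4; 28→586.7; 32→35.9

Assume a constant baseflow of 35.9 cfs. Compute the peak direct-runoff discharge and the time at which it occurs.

Subtracting baseflow gives direct-runoff ordinates: 0.0, 100.3, 269.2, 584.8, 416.7, 296.9, 211.5, 550.8, 0.0 cfs.
The maximum is 584.8 cfs, occurring at the reading for t = 12 h.

Q_p = 584.8 cfs at t = 12 h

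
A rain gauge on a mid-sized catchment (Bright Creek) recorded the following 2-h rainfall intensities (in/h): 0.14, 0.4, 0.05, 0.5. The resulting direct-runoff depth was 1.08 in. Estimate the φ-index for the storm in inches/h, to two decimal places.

Only the 2 blocks with intensity above φ contribute runoff: 0.4, 0.5 in/h.
Σ(I−φ)·Δt = d  ⇒  (0.4+0.5 − 2φ)·2 = 1.08
φ = (0.9000 − 1.08/2) / 2 = 0.18 in/h.

φ ≈ 0.18 in/h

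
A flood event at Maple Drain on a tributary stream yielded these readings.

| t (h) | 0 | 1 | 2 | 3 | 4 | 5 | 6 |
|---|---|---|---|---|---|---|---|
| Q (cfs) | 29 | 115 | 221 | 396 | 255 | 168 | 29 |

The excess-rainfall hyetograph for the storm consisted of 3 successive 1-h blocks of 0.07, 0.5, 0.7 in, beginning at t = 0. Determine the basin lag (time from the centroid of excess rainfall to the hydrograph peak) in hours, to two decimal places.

t_L ≈ 1.00 h

Centroid of excess rainfall: t_c = Σ P_i·t̄_i / ΣP_i = 1.9961 h (block centres at 0.5, 1.5, 2.5 h).
Hydrograph peak occurs at t = 3 h, so basin lag t_L = 3 − 1.9961 = 1.00 h.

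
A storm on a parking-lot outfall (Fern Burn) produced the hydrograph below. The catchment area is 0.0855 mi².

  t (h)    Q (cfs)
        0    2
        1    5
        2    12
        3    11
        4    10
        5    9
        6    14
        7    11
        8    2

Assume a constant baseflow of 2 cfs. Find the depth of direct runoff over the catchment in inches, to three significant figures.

Direct runoff: 0.0, 3.0, 10.0, 9.0, 8.0, 7.0, 12.0, 9.0, 0.0 cfs; ΣQ_DR = 58.00 cfs.
V = ΣQ_DR · Δt = 58.00 × 3600 s = 2.088 × 10^5 ft³.
Over A = 0.0855 mi², depth = V / A = 1.05 in.

d ≈ 1.05 in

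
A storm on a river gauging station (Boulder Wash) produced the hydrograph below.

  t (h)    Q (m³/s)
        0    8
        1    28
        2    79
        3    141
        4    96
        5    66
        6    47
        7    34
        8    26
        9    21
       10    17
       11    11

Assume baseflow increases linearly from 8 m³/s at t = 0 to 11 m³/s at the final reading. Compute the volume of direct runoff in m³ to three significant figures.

V ≈ 1.66 × 10^6 m³

Direct-runoff ordinates (Q − Q_b): 0.00, 19.73, 70.45, 132.18, 86.91, 56.64, 37.36, 24.09, 15.82, 10.55, 6.27, 0.00 m³/s.
ΣQ_DR = 460.0 m³/s.
With Δt = 1 h = 3600 s, V = ΣQ_DR · Δt = 460.0 × 3600 = 1.66 × 10^6 m³.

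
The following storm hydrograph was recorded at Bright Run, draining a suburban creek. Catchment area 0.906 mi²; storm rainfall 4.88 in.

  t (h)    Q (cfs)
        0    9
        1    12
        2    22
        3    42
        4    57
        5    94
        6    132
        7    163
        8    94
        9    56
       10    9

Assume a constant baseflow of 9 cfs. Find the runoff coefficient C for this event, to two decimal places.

ΣQ_DR = 591.0 cfs; V = ΣQ_DR·Δt = 2.128 × 10^6 ft³.
Runoff depth d = V / A = 1.011 in.
C = d / P = 1.011 / 4.88 = 0.21.

C ≈ 0.21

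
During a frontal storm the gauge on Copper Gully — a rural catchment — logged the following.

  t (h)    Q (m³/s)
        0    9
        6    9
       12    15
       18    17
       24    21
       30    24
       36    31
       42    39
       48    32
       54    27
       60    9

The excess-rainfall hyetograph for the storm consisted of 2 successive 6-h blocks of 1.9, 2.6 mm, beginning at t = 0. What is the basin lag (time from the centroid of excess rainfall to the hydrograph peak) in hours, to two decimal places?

t_L ≈ 35.53 h

Centroid of excess rainfall: t_c = Σ P_i·t̄_i / ΣP_i = 6.4667 h (block centres at 3, 9 h).
Hydrograph peak occurs at t = 42 h, so basin lag t_L = 42 − 6.4667 = 35.53 h.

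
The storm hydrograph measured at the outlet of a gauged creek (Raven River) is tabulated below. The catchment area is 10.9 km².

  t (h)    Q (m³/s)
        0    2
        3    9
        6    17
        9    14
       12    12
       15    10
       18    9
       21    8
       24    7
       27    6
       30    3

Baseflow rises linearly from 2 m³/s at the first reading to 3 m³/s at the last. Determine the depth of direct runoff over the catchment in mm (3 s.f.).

Direct runoff: 0.00, 6.90, 14.80, 11.70, 9.60, 7.50, 6.40, 5.30, 4.20, 3.10, 0.00 m³/s; ΣQ_DR = 69.50 m³/s.
V = ΣQ_DR · Δt = 69.50 × 10800 s = 7.506 × 10^5 m³.
Over A = 10.9 km², depth = V / A = 68.9 mm.

d ≈ 68.9 mm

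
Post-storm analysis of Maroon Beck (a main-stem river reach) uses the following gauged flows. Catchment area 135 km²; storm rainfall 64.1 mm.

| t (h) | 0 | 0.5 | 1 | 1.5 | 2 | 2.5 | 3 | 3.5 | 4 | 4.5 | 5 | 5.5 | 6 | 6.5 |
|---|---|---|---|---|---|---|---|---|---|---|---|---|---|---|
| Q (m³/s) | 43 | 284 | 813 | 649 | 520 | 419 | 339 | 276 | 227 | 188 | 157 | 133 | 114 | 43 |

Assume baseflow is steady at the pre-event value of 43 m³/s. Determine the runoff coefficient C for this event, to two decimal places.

C ≈ 0.75

ΣQ_DR = 3603 m³/s; V = ΣQ_DR·Δt = 6.485 × 10^6 m³.
Runoff depth d = V / A = 48.04 mm.
C = d / P = 48.04 / 64.1 = 0.75.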